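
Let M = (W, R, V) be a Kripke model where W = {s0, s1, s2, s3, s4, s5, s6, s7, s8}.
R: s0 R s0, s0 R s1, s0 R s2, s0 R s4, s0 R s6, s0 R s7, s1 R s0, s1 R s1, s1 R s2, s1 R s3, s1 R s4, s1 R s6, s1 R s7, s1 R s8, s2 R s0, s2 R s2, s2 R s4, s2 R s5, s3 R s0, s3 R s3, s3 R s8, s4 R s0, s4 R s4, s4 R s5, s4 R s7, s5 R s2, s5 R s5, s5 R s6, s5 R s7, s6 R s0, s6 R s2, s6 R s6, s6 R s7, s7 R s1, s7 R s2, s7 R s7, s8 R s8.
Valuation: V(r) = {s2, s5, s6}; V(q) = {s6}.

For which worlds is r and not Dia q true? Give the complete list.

Recall that Dia ψ holds at a world iff ψ holds at some accessible world.
Let φ = r and not Dia q. Evaluate φ at each world:
  s0 (successors {s0, s1, s2, s4, s6, s7}): φ is false.
  s1 (successors {s0, s1, s2, s3, s4, s6, s7, s8}): φ is false.
  s2 (successors {s0, s2, s4, s5}): φ is true.
  s3 (successors {s0, s3, s8}): φ is false.
  s4 (successors {s0, s4, s5, s7}): φ is false.
  s5 (successors {s2, s5, s6, s7}): φ is false.
  s6 (successors {s0, s2, s6, s7}): φ is false.
  s7 (successors {s1, s2, s7}): φ is false.
  s8 (successors {s8}): φ is false.
For instance, at s5:
  At s5: r is true, not Dia q is false, so r and not Dia q is false.
    At s5: Dia q is true, so not Dia q is false.
      At s5: Dia q requires q at some successor in {s2, s5, s6, s7}.
        q holds at s6, so Dia q is true at s5.
Satisfying worlds: {s2}

s2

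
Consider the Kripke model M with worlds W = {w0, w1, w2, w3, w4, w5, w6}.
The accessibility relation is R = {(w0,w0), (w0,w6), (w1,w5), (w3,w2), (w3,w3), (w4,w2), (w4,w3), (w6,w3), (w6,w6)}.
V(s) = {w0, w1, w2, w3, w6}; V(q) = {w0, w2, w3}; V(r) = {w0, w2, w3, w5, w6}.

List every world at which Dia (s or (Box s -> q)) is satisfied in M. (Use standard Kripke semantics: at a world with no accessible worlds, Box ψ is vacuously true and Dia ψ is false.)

w0, w3, w4, w6

Let φ = Dia (s or (Box s -> q)). Evaluate φ at each world:
  w0 (successors {w0, w6}): φ is true.
  w1 (successors {w5}): φ is false.
  w2 (successors ∅): φ is false.
  w3 (successors {w2, w3}): φ is true.
  w4 (successors {w2, w3}): φ is true.
  w5 (successors ∅): φ is false.
  w6 (successors {w3, w6}): φ is true.
For instance, at w1:
  At w1: Dia (s or (Box s -> q)) requires s or (Box s -> q) at some successor in {w5}.
    At w5: s or (Box s -> q) is false.
  So Dia (s or (Box s -> q)) is false at w1.
Satisfying worlds: {w0, w3, w4, w6}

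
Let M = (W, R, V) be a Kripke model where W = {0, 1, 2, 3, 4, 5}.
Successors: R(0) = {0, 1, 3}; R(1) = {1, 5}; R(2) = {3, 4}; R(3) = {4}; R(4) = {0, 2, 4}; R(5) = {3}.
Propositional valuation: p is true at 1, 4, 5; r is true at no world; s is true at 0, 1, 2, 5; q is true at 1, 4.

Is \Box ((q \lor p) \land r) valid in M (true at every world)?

Recall that \Box ψ holds at a world iff ψ holds at every accessible world, and \Diamond ψ holds iff ψ holds at some accessible world.
Let φ = \Box ((q \lor p) \land r). Evaluate φ at each world:
  0 (successors {0, 1, 3}): φ is false.
  1 (successors {1, 5}): φ is false.
  2 (successors {3, 4}): φ is false.
  3 (successors {4}): φ is false.
  4 (successors {0, 2, 4}): φ is false.
  5 (successors {3}): φ is false.
Detail at 0 (counterexample):
  At 0: \Box ((q \lor p) \land r) requires (q \lor p) \land r at every successor {0, 1, 3}.
    (q \lor p) \land r fails at 0, so \Box ((q \lor p) \land r) is false at 0.

No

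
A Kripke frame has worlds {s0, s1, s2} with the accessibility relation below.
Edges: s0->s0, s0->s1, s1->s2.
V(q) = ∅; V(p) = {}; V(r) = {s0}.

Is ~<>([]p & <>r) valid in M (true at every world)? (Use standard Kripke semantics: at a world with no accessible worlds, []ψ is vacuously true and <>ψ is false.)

Yes

Let φ = ~<>([]p & <>r). Evaluate φ at each world:
  s0 (successors {s0, s1}): φ is true.
  s1 (successors {s2}): φ is true.
  s2 (successors ∅): φ is true.
For instance, at s0:
  At s0: <>([]p & <>r) is false, so ~<>([]p & <>r) is true.
    At s0: <>([]p & <>r) requires []p & <>r at some successor in {s0, s1}.
      At s0: []p & <>r is false.
      At s1: []p & <>r is false.
    So <>([]p & <>r) is false at s0.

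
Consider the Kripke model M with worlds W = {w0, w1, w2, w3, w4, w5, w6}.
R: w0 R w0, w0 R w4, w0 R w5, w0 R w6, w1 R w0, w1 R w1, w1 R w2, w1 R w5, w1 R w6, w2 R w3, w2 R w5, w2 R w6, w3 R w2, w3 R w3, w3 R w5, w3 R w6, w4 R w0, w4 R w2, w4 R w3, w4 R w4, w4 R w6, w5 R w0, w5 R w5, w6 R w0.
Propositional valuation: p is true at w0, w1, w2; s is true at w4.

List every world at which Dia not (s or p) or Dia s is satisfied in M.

Let φ = Dia not (s or p) or Dia s. Evaluate φ at each world:
  w0 (successors {w0, w4, w5, w6}): φ is true.
  w1 (successors {w0, w1, w2, w5, w6}): φ is true.
  w2 (successors {w3, w5, w6}): φ is true.
  w3 (successors {w2, w3, w5, w6}): φ is true.
  w4 (successors {w0, w2, w3, w4, w6}): φ is true.
  w5 (successors {w0, w5}): φ is true.
  w6 (successors {w0}): φ is false.
For instance, at w4:
  At w4: Dia not (s or p) is true, Dia s is true, so Dia not (s or p) or Dia s is true.
    At w4: Dia not (s or p) requires not (s or p) at some successor in {w0, w2, w3, w4, w6}.
      not (s or p) holds at w3, so Dia not (s or p) is true at w4.
    At w4: Dia s requires s at some successor in {w0, w2, w3, w4, w6}.
      s holds at w4, so Dia s is true at w4.
Satisfying worlds: {w0, w1, w2, w3, w4, w5}

w0, w1, w2, w3, w4, w5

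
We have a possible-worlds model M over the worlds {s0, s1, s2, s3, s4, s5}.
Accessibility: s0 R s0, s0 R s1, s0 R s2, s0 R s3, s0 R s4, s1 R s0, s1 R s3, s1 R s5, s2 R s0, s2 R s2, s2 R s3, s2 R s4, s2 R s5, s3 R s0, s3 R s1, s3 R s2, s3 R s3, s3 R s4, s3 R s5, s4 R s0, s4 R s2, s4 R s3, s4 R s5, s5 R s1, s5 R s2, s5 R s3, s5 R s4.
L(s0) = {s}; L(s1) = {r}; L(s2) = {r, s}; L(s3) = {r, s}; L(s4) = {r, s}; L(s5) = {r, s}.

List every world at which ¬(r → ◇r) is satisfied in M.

Let φ = ¬(r → ◇r). Evaluate φ at each world:
  s0 (successors {s0, s1, s2, s3, s4}): φ is false.
  s1 (successors {s0, s3, s5}): φ is false.
  s2 (successors {s0, s2, s3, s4, s5}): φ is false.
  s3 (successors {s0, s1, s2, s3, s4, s5}): φ is false.
  s4 (successors {s0, s2, s3, s5}): φ is false.
  s5 (successors {s1, s2, s3, s4}): φ is false.
For instance, at s1:
  At s1: r → ◇r is true, so ¬(r → ◇r) is false.
    At s1: r is true, ◇r is true, so r → ◇r is true.
      At s1: ◇r requires r at some successor in {s0, s3, s5}.
        r holds at s3, so ◇r is true at s1.
Satisfying worlds: none.

none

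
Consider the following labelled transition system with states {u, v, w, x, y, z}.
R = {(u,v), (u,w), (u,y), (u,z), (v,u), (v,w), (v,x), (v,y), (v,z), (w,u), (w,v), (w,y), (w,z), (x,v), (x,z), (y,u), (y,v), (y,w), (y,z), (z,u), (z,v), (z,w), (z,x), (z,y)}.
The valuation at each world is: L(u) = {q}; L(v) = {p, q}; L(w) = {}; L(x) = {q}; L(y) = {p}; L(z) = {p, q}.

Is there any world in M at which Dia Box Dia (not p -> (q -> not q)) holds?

Let φ = Dia Box Dia (not p -> (q -> not q)). Evaluate φ at each world:
  u (successors {v, w, y, z}): φ is true.
  v (successors {u, w, x, y, z}): φ is true.
  w (successors {u, v, y, z}): φ is true.
  x (successors {v, z}): φ is true.
  y (successors {u, v, w, z}): φ is true.
  z (successors {u, v, w, x, y}): φ is true.
Detail at u (witness):
  At u: Dia Box Dia (not p -> (q -> not q)) requires Box Dia (not p -> (q -> not q)) at some successor in {v, w, y, z}.
    Box Dia (not p -> (q -> not q)) holds at v, so Dia Box Dia (not p -> (q -> not q)) is true at u.
      At v: Box Dia (not p -> (q -> not q)) requires Dia (not p -> (q -> not q)) at every successor {u, w, x, y, z}.
        At u: Dia (not p -> (q -> not q)) is true.
        At w: Dia (not p -> (q -> not q)) is true.
        At x: Dia (not p -> (q -> not q)) is true.
        At y: Dia (not p -> (q -> not q)) is true.
        At z: Dia (not p -> (q -> not q)) is true.
      So Box Dia (not p -> (q -> not q)) is true at v.

Yes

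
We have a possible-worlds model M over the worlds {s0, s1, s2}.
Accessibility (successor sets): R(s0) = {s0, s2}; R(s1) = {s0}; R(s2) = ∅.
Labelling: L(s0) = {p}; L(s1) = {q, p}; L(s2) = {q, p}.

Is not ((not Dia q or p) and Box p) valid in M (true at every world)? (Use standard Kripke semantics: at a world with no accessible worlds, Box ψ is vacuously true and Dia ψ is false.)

No

Let φ = not ((not Dia q or p) and Box p). Evaluate φ at each world:
  s0 (successors {s0, s2}): φ is false.
  s1 (successors {s0}): φ is false.
  s2 (successors ∅): φ is false.
Detail at s0 (counterexample):
  At s0: (not Dia q or p) and Box p is true, so not ((not Dia q or p) and Box p) is false.
    At s0: not Dia q or p is true, Box p is true, so (not Dia q or p) and Box p is true.
      At s0: not Dia q is false, p is true, so not Dia q or p is true.
      At s0: Box p requires p at every successor {s0, s2}.
        At s0: p is true.
        At s2: p is true.
      So Box p is true at s0.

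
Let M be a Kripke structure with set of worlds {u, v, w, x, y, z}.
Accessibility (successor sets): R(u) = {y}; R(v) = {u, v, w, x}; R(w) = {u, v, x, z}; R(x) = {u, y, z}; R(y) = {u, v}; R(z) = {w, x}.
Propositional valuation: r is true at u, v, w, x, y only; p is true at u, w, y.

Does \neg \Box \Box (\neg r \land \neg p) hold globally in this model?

Yes

Let φ = \neg \Box \Box (\neg r \land \neg p). Evaluate φ at each world:
  u (successors {y}): φ is true.
  v (successors {u, v, w, x}): φ is true.
  w (successors {u, v, x, z}): φ is true.
  x (successors {u, y, z}): φ is true.
  y (successors {u, v}): φ is true.
  z (successors {w, x}): φ is true.
For instance, at y:
  At y: \Box \Box (\neg r \land \neg p) is false, so \neg \Box \Box (\neg r \land \neg p) is true.
    At y: \Box \Box (\neg r \land \neg p) requires \Box (\neg r \land \neg p) at every successor {u, v}.
      \Box (\neg r \land \neg p) fails at u, so \Box \Box (\neg r \land \neg p) is false at y.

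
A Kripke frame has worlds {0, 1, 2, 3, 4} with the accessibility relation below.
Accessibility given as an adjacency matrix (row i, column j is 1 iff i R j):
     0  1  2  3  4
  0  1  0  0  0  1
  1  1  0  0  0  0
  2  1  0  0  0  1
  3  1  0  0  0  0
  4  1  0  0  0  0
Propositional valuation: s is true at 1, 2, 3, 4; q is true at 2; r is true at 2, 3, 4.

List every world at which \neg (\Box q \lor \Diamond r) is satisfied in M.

1, 3, 4

Let φ = \neg (\Box q \lor \Diamond r). Evaluate φ at each world:
  0 (successors {0, 4}): φ is false.
  1 (successors {0}): φ is true.
  2 (successors {0, 4}): φ is false.
  3 (successors {0}): φ is true.
  4 (successors {0}): φ is true.
For instance, at 2:
  At 2: \Box q \lor \Diamond r is true, so \neg (\Box q \lor \Diamond r) is false.
    At 2: \Box q is false, \Diamond r is true, so \Box q \lor \Diamond r is true.
      At 2: \Box q requires q at every successor {0, 4}.
        q fails at 0, so \Box q is false at 2.
      At 2: \Diamond r requires r at some successor in {0, 4}.
        r holds at 4, so \Diamond r is true at 2.
Satisfying worlds: {1, 3, 4}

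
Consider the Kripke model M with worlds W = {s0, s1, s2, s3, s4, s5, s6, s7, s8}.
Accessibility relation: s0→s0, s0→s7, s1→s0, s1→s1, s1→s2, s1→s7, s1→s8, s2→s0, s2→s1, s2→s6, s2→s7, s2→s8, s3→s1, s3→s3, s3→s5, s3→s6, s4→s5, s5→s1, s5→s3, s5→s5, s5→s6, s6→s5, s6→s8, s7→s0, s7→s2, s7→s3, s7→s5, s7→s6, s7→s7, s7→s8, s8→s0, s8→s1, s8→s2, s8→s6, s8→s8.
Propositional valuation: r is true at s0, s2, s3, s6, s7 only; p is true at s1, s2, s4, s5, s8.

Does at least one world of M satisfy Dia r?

Yes

Let φ = Dia r. Evaluate φ at each world:
  s0 (successors {s0, s7}): φ is true.
  s1 (successors {s0, s1, s2, s7, s8}): φ is true.
  s2 (successors {s0, s1, s6, s7, s8}): φ is true.
  s3 (successors {s1, s3, s5, s6}): φ is true.
  s4 (successors {s5}): φ is false.
  s5 (successors {s1, s3, s5, s6}): φ is true.
  s6 (successors {s5, s8}): φ is false.
  s7 (successors {s0, s2, s3, s5, s6, s7, s8}): φ is true.
  s8 (successors {s0, s1, s2, s6, s8}): φ is true.
Detail at s0 (witness):
  At s0: Dia r requires r at some successor in {s0, s7}.
    r holds at s0, so Dia r is true at s0.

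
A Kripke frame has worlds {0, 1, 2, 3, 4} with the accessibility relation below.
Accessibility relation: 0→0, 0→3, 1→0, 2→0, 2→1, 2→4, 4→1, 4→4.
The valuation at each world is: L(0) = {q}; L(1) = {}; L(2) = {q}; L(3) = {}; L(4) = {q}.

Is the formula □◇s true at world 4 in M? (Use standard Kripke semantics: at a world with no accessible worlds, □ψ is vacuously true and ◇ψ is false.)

No

At 4: □◇s requires ◇s at every successor {1, 4}.
  ◇s fails at 1, so □◇s is false at 4.
    At 1: ◇s requires s at some successor in {0}.
      At 0: s is false.
    So ◇s is false at 1.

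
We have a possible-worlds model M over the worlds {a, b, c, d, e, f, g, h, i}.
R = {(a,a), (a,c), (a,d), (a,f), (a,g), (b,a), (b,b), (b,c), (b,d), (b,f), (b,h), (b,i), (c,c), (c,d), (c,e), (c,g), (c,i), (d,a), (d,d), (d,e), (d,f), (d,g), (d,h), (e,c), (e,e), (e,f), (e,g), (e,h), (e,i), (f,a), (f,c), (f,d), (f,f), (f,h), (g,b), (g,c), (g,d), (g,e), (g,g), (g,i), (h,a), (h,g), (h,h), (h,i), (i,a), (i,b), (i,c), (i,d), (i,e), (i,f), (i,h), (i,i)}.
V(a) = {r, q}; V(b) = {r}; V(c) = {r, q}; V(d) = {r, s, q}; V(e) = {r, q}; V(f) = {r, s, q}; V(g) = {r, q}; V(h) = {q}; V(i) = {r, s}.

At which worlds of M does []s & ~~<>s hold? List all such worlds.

none

Recall that []ψ holds at a world iff ψ holds at every accessible world, and <>ψ holds iff ψ holds at some accessible world.
Let φ = []s & ~~<>s. Evaluate φ at each world:
  a (successors {a, c, d, f, g}): φ is false.
  b (successors {a, b, c, d, f, h, i}): φ is false.
  c (successors {c, d, e, g, i}): φ is false.
  d (successors {a, d, e, f, g, h}): φ is false.
  e (successors {c, e, f, g, h, i}): φ is false.
  f (successors {a, c, d, f, h}): φ is false.
  g (successors {b, c, d, e, g, i}): φ is false.
  h (successors {a, g, h, i}): φ is false.
  i (successors {a, b, c, d, e, f, h, i}): φ is false.
For instance, at h:
  At h: []s is false, ~~<>s is true, so []s & ~~<>s is false.
    At h: []s requires s at every successor {a, g, h, i}.
      s fails at a, so []s is false at h.
    At h: ~<>s is false, so ~~<>s is true.
      At h: <>s is true, so ~<>s is false.
Satisfying worlds: none.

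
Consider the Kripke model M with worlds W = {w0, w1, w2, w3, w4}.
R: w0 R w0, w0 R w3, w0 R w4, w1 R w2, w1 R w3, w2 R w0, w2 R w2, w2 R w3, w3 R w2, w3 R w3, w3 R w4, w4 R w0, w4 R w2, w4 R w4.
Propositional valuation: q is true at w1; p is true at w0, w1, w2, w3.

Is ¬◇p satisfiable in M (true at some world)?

Recall that ◇ψ holds at a world iff ψ holds at some accessible world.
Let φ = ¬◇p. Evaluate φ at each world:
  w0 (successors {w0, w3, w4}): φ is false.
  w1 (successors {w2, w3}): φ is false.
  w2 (successors {w0, w2, w3}): φ is false.
  w3 (successors {w2, w3, w4}): φ is false.
  w4 (successors {w0, w2, w4}): φ is false.
For instance, at w0:
  At w0: ◇p is true, so ¬◇p is false.
    At w0: ◇p requires p at some successor in {w0, w3, w4}.
      p holds at w0, so ◇p is true at w0.

No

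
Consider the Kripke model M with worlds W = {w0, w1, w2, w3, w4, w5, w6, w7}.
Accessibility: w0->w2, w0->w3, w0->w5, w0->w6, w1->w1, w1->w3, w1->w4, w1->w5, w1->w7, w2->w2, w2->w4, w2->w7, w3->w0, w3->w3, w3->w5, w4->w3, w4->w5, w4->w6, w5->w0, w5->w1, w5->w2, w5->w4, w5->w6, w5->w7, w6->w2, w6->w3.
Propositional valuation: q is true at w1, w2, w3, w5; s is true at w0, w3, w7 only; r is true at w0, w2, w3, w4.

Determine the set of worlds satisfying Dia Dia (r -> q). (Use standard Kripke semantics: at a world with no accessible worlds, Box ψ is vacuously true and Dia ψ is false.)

Let φ = Dia Dia (r -> q). Evaluate φ at each world:
  w0 (successors {w2, w3, w5, w6}): φ is true.
  w1 (successors {w1, w3, w4, w5, w7}): φ is true.
  w2 (successors {w2, w4, w7}): φ is true.
  w3 (successors {w0, w3, w5}): φ is true.
  w4 (successors {w3, w5, w6}): φ is true.
  w5 (successors {w0, w1, w2, w4, w6, w7}): φ is true.
  w6 (successors {w2, w3}): φ is true.
  w7 (successors ∅): φ is false.
For instance, at w6:
  At w6: Dia Dia (r -> q) requires Dia (r -> q) at some successor in {w2, w3}.
    Dia (r -> q) holds at w2, so Dia Dia (r -> q) is true at w6.
      At w2: Dia (r -> q) requires r -> q at some successor in {w2, w4, w7}.
        r -> q holds at w2, so Dia (r -> q) is true at w2.
Satisfying worlds: {w0, w1, w2, w3, w4, w5, w6}

w0, w1, w2, w3, w4, w5, w6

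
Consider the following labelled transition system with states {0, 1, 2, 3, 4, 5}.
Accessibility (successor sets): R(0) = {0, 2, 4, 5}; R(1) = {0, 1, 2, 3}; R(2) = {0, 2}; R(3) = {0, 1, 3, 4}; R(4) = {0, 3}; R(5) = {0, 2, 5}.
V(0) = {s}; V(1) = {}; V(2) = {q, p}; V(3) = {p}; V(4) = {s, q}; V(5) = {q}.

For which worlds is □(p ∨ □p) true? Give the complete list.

none

Let φ = □(p ∨ □p). Evaluate φ at each world:
  0 (successors {0, 2, 4, 5}): φ is false.
  1 (successors {0, 1, 2, 3}): φ is false.
  2 (successors {0, 2}): φ is false.
  3 (successors {0, 1, 3, 4}): φ is false.
  4 (successors {0, 3}): φ is false.
  5 (successors {0, 2, 5}): φ is false.
For instance, at 1:
  At 1: □(p ∨ □p) requires p ∨ □p at every successor {0, 1, 2, 3}.
    p ∨ □p fails at 0, so □(p ∨ □p) is false at 1.
      At 0: p is false, □p is false, so p ∨ □p is false.
Satisfying worlds: none.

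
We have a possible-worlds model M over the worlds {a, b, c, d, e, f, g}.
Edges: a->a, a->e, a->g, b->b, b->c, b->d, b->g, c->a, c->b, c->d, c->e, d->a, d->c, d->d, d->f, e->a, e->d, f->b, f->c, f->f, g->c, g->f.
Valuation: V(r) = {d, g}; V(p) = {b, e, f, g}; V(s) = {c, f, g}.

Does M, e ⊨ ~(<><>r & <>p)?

Yes

Recall that <>ψ holds at a world iff ψ holds at some accessible world.
At e: <><>r & <>p is false, so ~(<><>r & <>p) is true.
  At e: <><>r is true, <>p is false, so <><>r & <>p is false.
    At e: <><>r requires <>r at some successor in {a, d}.
      <>r holds at a, so <><>r is true at e.
    At e: <>p requires p at some successor in {a, d}.
      At a: p is false.
      At d: p is false.
    So <>p is false at e.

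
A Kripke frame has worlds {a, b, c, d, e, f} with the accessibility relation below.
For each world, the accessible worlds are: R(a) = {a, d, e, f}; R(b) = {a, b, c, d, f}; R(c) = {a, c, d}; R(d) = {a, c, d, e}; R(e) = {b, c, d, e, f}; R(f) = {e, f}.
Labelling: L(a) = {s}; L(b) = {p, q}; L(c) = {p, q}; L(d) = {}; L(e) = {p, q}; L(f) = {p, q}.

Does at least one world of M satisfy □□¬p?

No

Let φ = □□¬p. Evaluate φ at each world:
  a (successors {a, d, e, f}): φ is false.
  b (successors {a, b, c, d, f}): φ is false.
  c (successors {a, c, d}): φ is false.
  d (successors {a, c, d, e}): φ is false.
  e (successors {b, c, d, e, f}): φ is false.
  f (successors {e, f}): φ is false.
For instance, at d:
  At d: □□¬p requires □¬p at every successor {a, c, d, e}.
    □¬p fails at a, so □□¬p is false at d.
      At a: □¬p requires ¬p at every successor {a, d, e, f}.
        ¬p fails at e, so □¬p is false at a.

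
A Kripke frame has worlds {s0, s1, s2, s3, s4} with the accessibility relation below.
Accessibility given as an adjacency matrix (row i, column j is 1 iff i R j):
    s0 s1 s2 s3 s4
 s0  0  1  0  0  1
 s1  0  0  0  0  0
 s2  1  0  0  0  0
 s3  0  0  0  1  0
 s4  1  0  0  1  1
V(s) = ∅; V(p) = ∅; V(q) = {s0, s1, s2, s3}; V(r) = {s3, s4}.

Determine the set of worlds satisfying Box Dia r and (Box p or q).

s1, s2, s3

Let φ = Box Dia r and (Box p or q). Evaluate φ at each world:
  s0 (successors {s1, s4}): φ is false.
  s1 (successors ∅): φ is true.
  s2 (successors {s0}): φ is true.
  s3 (successors {s3}): φ is true.
  s4 (successors {s0, s3, s4}): φ is false.
For instance, at s3:
  At s3: Box Dia r is true, Box p or q is true, so Box Dia r and (Box p or q) is true.
    At s3: Box Dia r requires Dia r at every successor {s3}.
      At s3: Dia r is true.
    So Box Dia r is true at s3.
    At s3: Box p is false, q is true, so Box p or q is true.
      At s3: Box p requires p at every successor {s3}.
        p fails at s3, so Box p is false at s3.
Satisfying worlds: {s1, s2, s3}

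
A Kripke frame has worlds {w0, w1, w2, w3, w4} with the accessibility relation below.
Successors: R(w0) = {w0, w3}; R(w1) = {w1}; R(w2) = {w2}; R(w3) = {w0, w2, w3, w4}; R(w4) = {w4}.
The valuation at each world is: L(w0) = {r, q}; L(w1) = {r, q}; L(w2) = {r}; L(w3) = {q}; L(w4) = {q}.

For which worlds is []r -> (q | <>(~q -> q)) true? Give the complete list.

Let φ = []r -> (q | <>(~q -> q)). Evaluate φ at each world:
  w0 (successors {w0, w3}): φ is true.
  w1 (successors {w1}): φ is true.
  w2 (successors {w2}): φ is false.
  w3 (successors {w0, w2, w3, w4}): φ is true.
  w4 (successors {w4}): φ is true.
For instance, at w1:
  At w1: []r is true, q | <>(~q -> q) is true, so []r -> (q | <>(~q -> q)) is true.
    At w1: []r requires r at every successor {w1}.
      At w1: r is true.
    So []r is true at w1.
    At w1: q is true, <>(~q -> q) is true, so q | <>(~q -> q) is true.
      At w1: <>(~q -> q) requires ~q -> q at some successor in {w1}.
        ~q -> q holds at w1, so <>(~q -> q) is true at w1.
Satisfying worlds: {w0, w1, w3, w4}

w0, w1, w3, w4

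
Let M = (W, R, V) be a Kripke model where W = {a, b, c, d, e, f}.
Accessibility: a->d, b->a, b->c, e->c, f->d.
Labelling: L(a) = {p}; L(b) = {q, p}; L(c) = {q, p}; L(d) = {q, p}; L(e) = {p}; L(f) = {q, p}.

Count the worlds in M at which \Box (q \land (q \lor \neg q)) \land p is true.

5

Let φ = \Box (q \land (q \lor \neg q)) \land p. Evaluate φ at each world:
  a (successors {d}): φ is true.
  b (successors {a, c}): φ is false.
  c (successors ∅): φ is true.
  d (successors ∅): φ is true.
  e (successors {c}): φ is true.
  f (successors {d}): φ is true.
For instance, at e:
  At e: \Box (q \land (q \lor \neg q)) is true, p is true, so \Box (q \land (q \lor \neg q)) \land p is true.
    At e: \Box (q \land (q \lor \neg q)) requires q \land (q \lor \neg q) at every successor {c}.
      At c: q \land (q \lor \neg q) is true.
    So \Box (q \land (q \lor \neg q)) is true at e.
Satisfying worlds: {a, c, d, e, f}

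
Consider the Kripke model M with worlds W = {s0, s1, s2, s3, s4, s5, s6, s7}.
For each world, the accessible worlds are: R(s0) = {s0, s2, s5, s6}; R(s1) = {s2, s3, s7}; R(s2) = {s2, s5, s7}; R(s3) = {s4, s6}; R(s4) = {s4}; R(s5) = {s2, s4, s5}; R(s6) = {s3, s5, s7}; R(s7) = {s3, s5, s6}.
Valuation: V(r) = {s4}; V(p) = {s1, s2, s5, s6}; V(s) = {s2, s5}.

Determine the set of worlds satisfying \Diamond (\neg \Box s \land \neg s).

s0, s1, s2, s3, s4, s5, s6, s7

Let φ = \Diamond (\neg \Box s \land \neg s). Evaluate φ at each world:
  s0 (successors {s0, s2, s5, s6}): φ is true.
  s1 (successors {s2, s3, s7}): φ is true.
  s2 (successors {s2, s5, s7}): φ is true.
  s3 (successors {s4, s6}): φ is true.
  s4 (successors {s4}): φ is true.
  s5 (successors {s2, s4, s5}): φ is true.
  s6 (successors {s3, s5, s7}): φ is true.
  s7 (successors {s3, s5, s6}): φ is true.
For instance, at s5:
  At s5: \Diamond (\neg \Box s \land \neg s) requires \neg \Box s \land \neg s at some successor in {s2, s4, s5}.
    \neg \Box s \land \neg s holds at s4, so \Diamond (\neg \Box s \land \neg s) is true at s5.
      At s4: \neg \Box s is true, \neg s is true, so \neg \Box s \land \neg s is true.
Satisfying worlds: {s0, s1, s2, s3, s4, s5, s6, s7}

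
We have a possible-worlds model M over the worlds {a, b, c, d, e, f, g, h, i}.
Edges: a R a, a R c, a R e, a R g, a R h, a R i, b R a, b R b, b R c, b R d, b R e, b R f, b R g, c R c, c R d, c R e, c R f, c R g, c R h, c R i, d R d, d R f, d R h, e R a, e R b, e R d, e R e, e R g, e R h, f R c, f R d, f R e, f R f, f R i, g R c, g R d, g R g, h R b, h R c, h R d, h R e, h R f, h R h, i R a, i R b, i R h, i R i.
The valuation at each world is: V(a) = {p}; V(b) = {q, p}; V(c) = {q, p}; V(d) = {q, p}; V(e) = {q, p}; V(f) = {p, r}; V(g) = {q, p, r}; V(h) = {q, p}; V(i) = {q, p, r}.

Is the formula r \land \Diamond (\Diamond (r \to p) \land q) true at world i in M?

At i: r is true, \Diamond (\Diamond (r \to p) \land q) is true, so r \land \Diamond (\Diamond (r \to p) \land q) is true.
  At i: \Diamond (\Diamond (r \to p) \land q) requires \Diamond (r \to p) \land q at some successor in {a, b, h, i}.
    \Diamond (r \to p) \land q holds at b, so \Diamond (\Diamond (r \to p) \land q) is true at i.
      At b: \Diamond (r \to p) is true, q is true, so \Diamond (r \to p) \land q is true.

Yes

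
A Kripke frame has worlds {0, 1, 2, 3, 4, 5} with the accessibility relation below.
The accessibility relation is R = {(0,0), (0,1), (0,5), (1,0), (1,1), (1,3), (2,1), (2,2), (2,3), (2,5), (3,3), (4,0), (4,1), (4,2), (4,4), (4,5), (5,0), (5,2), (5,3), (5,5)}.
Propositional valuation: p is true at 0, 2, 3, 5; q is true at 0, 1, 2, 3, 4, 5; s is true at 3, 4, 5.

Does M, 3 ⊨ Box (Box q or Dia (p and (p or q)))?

At 3: Box (Box q or Dia (p and (p or q))) requires Box q or Dia (p and (p or q)) at every successor {3}.
    At 3: Box q is true, Dia (p and (p or q)) is true, so Box q or Dia (p and (p or q)) is true.
      At 3: Box q requires q at every successor {3}.
        At 3: q is true.
      So Box q is true at 3.
      At 3: Dia (p and (p or q)) requires p and (p or q) at some successor in {3}.
        p and (p or q) holds at 3, so Dia (p and (p or q)) is true at 3.
So Box (Box q or Dia (p and (p or q))) is true at 3.

Yes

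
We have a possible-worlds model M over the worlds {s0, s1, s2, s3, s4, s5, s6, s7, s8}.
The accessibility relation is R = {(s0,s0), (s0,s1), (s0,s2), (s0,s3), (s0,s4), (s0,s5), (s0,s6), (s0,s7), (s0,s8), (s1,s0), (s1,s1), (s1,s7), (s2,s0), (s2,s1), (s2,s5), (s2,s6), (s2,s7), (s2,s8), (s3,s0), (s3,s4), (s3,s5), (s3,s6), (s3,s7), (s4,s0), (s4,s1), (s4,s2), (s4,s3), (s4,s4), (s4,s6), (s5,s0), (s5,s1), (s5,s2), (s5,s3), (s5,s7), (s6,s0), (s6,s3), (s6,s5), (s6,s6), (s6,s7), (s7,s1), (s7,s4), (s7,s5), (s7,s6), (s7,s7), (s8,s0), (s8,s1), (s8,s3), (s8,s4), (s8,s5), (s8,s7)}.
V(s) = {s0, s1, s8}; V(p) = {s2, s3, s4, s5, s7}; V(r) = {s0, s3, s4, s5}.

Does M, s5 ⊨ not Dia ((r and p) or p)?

At s5: Dia ((r and p) or p) is true, so not Dia ((r and p) or p) is false.
  At s5: Dia ((r and p) or p) requires (r and p) or p at some successor in {s0, s1, s2, s3, s7}.
    (r and p) or p holds at s2, so Dia ((r and p) or p) is true at s5.

No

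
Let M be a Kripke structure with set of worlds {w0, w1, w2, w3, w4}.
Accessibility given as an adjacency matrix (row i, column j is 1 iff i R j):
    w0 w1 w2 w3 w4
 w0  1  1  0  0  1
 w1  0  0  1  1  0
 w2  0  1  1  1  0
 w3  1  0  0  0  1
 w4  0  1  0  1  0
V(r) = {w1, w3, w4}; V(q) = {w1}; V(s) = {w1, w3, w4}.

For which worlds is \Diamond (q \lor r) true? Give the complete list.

w0, w1, w2, w3, w4

Let φ = \Diamond (q \lor r). Evaluate φ at each world:
  w0 (successors {w0, w1, w4}): φ is true.
  w1 (successors {w2, w3}): φ is true.
  w2 (successors {w1, w2, w3}): φ is true.
  w3 (successors {w0, w4}): φ is true.
  w4 (successors {w1, w3}): φ is true.
For instance, at w2:
  At w2: \Diamond (q \lor r) requires q \lor r at some successor in {w1, w2, w3}.
    q \lor r holds at w1, so \Diamond (q \lor r) is true at w2.
Satisfying worlds: {w0, w1, w2, w3, w4}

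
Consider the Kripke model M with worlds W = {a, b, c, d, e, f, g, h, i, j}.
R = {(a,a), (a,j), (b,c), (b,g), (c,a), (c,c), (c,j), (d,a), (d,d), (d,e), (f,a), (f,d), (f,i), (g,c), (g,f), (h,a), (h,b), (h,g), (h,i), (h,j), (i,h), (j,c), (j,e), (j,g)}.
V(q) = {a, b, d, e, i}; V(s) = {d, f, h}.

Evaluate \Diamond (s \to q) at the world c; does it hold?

Yes

Recall that \Diamond ψ holds at a world iff ψ holds at some accessible world.
At c: \Diamond (s \to q) requires s \to q at some successor in {a, c, j}.
  s \to q holds at a, so \Diamond (s \to q) is true at c.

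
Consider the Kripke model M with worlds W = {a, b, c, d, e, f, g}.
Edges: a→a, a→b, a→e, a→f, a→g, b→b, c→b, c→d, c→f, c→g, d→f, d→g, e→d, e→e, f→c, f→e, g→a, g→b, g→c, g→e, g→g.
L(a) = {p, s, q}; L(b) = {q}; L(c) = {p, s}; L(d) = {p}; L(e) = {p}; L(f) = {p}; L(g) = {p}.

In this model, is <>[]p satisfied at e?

Yes

At e: <>[]p requires []p at some successor in {d, e}.
  []p holds at d, so <>[]p is true at e.
    At d: []p requires p at every successor {f, g}.
      At f: p is true.
      At g: p is true.
    So []p is true at d.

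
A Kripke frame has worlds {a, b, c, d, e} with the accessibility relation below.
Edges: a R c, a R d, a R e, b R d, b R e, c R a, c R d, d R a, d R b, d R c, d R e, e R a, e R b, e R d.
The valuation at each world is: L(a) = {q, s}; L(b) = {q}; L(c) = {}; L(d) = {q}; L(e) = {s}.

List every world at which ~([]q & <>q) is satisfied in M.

Let φ = ~([]q & <>q). Evaluate φ at each world:
  a (successors {c, d, e}): φ is true.
  b (successors {d, e}): φ is true.
  c (successors {a, d}): φ is false.
  d (successors {a, b, c, e}): φ is true.
  e (successors {a, b, d}): φ is false.
For instance, at c:
  At c: []q & <>q is true, so ~([]q & <>q) is false.
    At c: []q is true, <>q is true, so []q & <>q is true.
      At c: []q requires q at every successor {a, d}.
        At a: q is true.
        At d: q is true.
      So []q is true at c.
      At c: <>q requires q at some successor in {a, d}.
        q holds at a, so <>q is true at c.
Satisfying worlds: {a, b, d}

a, b, d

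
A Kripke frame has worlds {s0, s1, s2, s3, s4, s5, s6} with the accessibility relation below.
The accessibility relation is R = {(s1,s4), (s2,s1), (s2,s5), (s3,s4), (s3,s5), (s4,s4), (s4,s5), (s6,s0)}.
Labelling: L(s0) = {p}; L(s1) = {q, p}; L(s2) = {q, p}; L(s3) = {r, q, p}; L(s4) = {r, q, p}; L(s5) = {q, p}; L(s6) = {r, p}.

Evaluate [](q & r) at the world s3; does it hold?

No

At s3: [](q & r) requires q & r at every successor {s4, s5}.
  q & r fails at s5, so [](q & r) is false at s3.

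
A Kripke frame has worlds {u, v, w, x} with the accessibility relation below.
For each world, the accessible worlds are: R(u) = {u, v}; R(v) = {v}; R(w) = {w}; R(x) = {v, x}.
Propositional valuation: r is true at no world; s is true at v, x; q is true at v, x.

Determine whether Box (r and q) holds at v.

At v: Box (r and q) requires r and q at every successor {v}.
  r and q fails at v, so Box (r and q) is false at v.

No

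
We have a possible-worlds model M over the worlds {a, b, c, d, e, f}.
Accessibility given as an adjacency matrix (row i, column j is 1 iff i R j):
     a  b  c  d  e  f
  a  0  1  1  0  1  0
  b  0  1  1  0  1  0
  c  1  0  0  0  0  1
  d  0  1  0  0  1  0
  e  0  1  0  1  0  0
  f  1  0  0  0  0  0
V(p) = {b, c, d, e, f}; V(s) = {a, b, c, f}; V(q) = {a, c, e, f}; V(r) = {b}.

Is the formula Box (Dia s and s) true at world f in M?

At f: Box (Dia s and s) requires Dia s and s at every successor {a}.
    At a: Dia s is true, s is true, so Dia s and s is true.
      At a: Dia s requires s at some successor in {b, c, e}.
        s holds at b, so Dia s is true at a.
So Box (Dia s and s) is true at f.

Yes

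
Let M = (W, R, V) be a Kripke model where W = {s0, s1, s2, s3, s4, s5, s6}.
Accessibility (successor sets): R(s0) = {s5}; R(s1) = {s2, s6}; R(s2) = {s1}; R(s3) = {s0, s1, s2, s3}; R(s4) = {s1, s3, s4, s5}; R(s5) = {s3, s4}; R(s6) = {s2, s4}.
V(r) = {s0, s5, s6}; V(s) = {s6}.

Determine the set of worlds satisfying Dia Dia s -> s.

Let φ = Dia Dia s -> s. Evaluate φ at each world:
  s0 (successors {s5}): φ is true.
  s1 (successors {s2, s6}): φ is true.
  s2 (successors {s1}): φ is false.
  s3 (successors {s0, s1, s2, s3}): φ is false.
  s4 (successors {s1, s3, s4, s5}): φ is false.
  s5 (successors {s3, s4}): φ is true.
  s6 (successors {s2, s4}): φ is true.
For instance, at s1:
  At s1: Dia Dia s is false, s is false, so Dia Dia s -> s is true.
    At s1: Dia Dia s requires Dia s at some successor in {s2, s6}.
      At s2: Dia s is false.
      At s6: Dia s is false.
    So Dia Dia s is false at s1.
Satisfying worlds: {s0, s1, s5, s6}

s0, s1, s5, s6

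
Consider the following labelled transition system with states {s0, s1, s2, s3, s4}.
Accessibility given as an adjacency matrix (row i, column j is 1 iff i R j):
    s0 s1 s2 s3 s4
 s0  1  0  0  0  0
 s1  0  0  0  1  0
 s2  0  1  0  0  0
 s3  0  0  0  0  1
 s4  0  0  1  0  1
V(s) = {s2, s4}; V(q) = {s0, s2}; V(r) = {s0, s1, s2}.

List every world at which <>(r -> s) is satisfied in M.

s1, s3, s4

Let φ = <>(r -> s). Evaluate φ at each world:
  s0 (successors {s0}): φ is false.
  s1 (successors {s3}): φ is true.
  s2 (successors {s1}): φ is false.
  s3 (successors {s4}): φ is true.
  s4 (successors {s2, s4}): φ is true.
For instance, at s4:
  At s4: <>(r -> s) requires r -> s at some successor in {s2, s4}.
    r -> s holds at s2, so <>(r -> s) is true at s4.
Satisfying worlds: {s1, s3, s4}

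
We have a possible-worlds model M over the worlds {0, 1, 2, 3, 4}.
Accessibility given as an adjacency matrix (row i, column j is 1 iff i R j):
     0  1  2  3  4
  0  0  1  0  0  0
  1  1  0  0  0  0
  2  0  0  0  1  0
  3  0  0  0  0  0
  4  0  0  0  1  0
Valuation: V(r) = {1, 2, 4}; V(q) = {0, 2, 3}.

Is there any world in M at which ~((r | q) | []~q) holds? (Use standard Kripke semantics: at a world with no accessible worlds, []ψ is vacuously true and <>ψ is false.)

Let φ = ~((r | q) | []~q). Evaluate φ at each world:
  0 (successors {1}): φ is false.
  1 (successors {0}): φ is false.
  2 (successors {3}): φ is false.
  3 (successors ∅): φ is false.
  4 (successors {3}): φ is false.
For instance, at 1:
  At 1: (r | q) | []~q is true, so ~((r | q) | []~q) is false.
    At 1: r | q is true, []~q is false, so (r | q) | []~q is true.
      At 1: []~q requires ~q at every successor {0}.
        ~q fails at 0, so []~q is false at 1.

No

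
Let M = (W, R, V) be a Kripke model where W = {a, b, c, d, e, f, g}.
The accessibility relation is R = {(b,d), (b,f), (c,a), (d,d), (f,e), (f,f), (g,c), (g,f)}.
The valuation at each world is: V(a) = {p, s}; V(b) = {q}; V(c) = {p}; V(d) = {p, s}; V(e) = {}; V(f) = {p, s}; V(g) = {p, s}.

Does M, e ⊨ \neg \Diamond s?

Yes

At e: \Diamond s is false, so \neg \Diamond s is true.
  At e: no accessible worlds, so \Diamond s is false.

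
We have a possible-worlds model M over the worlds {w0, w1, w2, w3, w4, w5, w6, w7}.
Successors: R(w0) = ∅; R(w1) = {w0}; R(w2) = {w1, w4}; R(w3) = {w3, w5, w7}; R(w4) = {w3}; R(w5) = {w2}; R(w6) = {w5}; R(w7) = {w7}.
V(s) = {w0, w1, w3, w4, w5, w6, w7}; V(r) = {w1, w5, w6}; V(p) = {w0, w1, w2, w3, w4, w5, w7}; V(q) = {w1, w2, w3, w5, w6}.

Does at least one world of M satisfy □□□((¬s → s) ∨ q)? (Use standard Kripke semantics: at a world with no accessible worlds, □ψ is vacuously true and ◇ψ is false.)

Yes

Let φ = □□□((¬s → s) ∨ q). Evaluate φ at each world:
  w0 (successors ∅): φ is true.
  w1 (successors {w0}): φ is true.
  w2 (successors {w1, w4}): φ is true.
  w3 (successors {w3, w5, w7}): φ is true.
  w4 (successors {w3}): φ is true.
  w5 (successors {w2}): φ is true.
  w6 (successors {w5}): φ is true.
  w7 (successors {w7}): φ is true.
Detail at w0 (witness):
  At w0: no accessible worlds, so □□□((¬s → s) ∨ q) holds vacuously.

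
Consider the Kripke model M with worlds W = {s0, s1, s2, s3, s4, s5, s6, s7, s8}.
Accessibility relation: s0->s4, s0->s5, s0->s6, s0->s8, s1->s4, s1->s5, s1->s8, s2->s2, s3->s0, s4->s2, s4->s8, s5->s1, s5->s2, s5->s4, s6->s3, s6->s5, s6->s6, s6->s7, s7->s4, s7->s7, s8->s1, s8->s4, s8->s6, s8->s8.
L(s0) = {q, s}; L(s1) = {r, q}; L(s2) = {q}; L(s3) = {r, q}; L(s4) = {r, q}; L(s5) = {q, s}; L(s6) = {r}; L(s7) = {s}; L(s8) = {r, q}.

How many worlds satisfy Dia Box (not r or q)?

Let φ = Dia Box (not r or q). Evaluate φ at each world:
  s0 (successors {s4, s5, s6, s8}): φ is true.
  s1 (successors {s4, s5, s8}): φ is true.
  s2 (successors {s2}): φ is true.
  s3 (successors {s0}): φ is false.
  s4 (successors {s2, s8}): φ is true.
  s5 (successors {s1, s2, s4}): φ is true.
  s6 (successors {s3, s5, s6, s7}): φ is true.
  s7 (successors {s4, s7}): φ is true.
  s8 (successors {s1, s4, s6, s8}): φ is true.
For instance, at s1:
  At s1: Dia Box (not r or q) requires Box (not r or q) at some successor in {s4, s5, s8}.
    Box (not r or q) holds at s4, so Dia Box (not r or q) is true at s1.
      At s4: Box (not r or q) requires not r or q at every successor {s2, s8}.
        At s2: not r or q is true.
        At s8: not r or q is true.
      So Box (not r or q) is true at s4.
Satisfying worlds: {s0, s1, s2, s4, s5, s6, s7, s8}

8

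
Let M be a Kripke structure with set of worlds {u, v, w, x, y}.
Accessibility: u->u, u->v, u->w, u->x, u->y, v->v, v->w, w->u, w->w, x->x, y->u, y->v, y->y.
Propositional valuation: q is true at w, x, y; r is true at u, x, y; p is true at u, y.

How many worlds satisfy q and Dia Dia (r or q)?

Let φ = q and Dia Dia (r or q). Evaluate φ at each world:
  u (successors {u, v, w, x, y}): φ is false.
  v (successors {v, w}): φ is false.
  w (successors {u, w}): φ is true.
  x (successors {x}): φ is true.
  y (successors {u, v, y}): φ is true.
For instance, at v:
  At v: q is false, Dia Dia (r or q) is true, so q and Dia Dia (r or q) is false.
    At v: Dia Dia (r or q) requires Dia (r or q) at some successor in {v, w}.
      Dia (r or q) holds at v, so Dia Dia (r or q) is true at v.
Satisfying worlds: {w, x, y}

3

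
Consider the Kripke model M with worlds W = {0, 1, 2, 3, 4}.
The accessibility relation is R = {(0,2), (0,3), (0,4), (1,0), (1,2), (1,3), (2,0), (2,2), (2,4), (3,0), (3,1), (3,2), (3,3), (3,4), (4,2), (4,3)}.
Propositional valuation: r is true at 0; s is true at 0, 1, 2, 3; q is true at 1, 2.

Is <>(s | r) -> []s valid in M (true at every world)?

Let φ = <>(s | r) -> []s. Evaluate φ at each world:
  0 (successors {2, 3, 4}): φ is false.
  1 (successors {0, 2, 3}): φ is true.
  2 (successors {0, 2, 4}): φ is false.
  3 (successors {0, 1, 2, 3, 4}): φ is false.
  4 (successors {2, 3}): φ is true.
Detail at 0 (counterexample):
  At 0: <>(s | r) is true, []s is false, so <>(s | r) -> []s is false.
    At 0: <>(s | r) requires s | r at some successor in {2, 3, 4}.
      s | r holds at 2, so <>(s | r) is true at 0.
    At 0: []s requires s at every successor {2, 3, 4}.
      s fails at 4, so []s is false at 0.

No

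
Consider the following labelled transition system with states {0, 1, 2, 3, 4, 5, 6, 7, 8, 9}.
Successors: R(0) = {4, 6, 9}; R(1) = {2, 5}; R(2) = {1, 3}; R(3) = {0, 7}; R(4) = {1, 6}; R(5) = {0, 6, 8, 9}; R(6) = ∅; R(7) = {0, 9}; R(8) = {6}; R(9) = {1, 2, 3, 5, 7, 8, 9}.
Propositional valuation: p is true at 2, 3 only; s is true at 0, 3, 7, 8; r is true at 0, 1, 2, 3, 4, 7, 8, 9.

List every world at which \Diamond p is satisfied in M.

Let φ = \Diamond p. Evaluate φ at each world:
  0 (successors {4, 6, 9}): φ is false.
  1 (successors {2, 5}): φ is true.
  2 (successors {1, 3}): φ is true.
  3 (successors {0, 7}): φ is false.
  4 (successors {1, 6}): φ is false.
  5 (successors {0, 6, 8, 9}): φ is false.
  6 (successors ∅): φ is false.
  7 (successors {0, 9}): φ is false.
  8 (successors {6}): φ is false.
  9 (successors {1, 2, 3, 5, 7, 8, 9}): φ is true.
For instance, at 5:
  At 5: \Diamond p requires p at some successor in {0, 6, 8, 9}.
    At 0: p is false.
    At 6: p is false.
    At 8: p is false.
    At 9: p is false.
  So \Diamond p is false at 5.
Satisfying worlds: {1, 2, 9}

1, 2, 9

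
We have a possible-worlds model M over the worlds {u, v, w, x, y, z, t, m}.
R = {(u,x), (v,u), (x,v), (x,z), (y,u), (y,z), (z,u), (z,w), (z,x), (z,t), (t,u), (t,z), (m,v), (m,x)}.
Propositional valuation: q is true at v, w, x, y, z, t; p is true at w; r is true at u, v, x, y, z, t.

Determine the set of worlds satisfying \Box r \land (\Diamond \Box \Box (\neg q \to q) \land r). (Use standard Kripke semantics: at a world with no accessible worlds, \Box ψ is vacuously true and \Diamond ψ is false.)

Recall that \Box ψ holds at a world iff ψ holds at every accessible world, and \Diamond ψ holds iff ψ holds at some accessible world.
Let φ = \Box r \land (\Diamond \Box \Box (\neg q \to q) \land r). Evaluate φ at each world:
  u (successors {x}): φ is false.
  v (successors {u}): φ is true.
  w (successors ∅): φ is false.
  x (successors {v, z}): φ is true.
  y (successors {u, z}): φ is true.
  z (successors {u, w, x, t}): φ is false.
  t (successors {u, z}): φ is true.
  m (successors {v, x}): φ is false.
For instance, at v:
  At v: \Box r is true, \Diamond \Box \Box (\neg q \to q) \land r is true, so \Box r \land (\Diamond \Box \Box (\neg q \to q) \land r) is true.
    At v: \Box r requires r at every successor {u}.
      At u: r is true.
    So \Box r is true at v.
    At v: \Diamond \Box \Box (\neg q \to q) is true, r is true, so \Diamond \Box \Box (\neg q \to q) \land r is true.
      At v: \Diamond \Box \Box (\neg q \to q) requires \Box \Box (\neg q \to q) at some successor in {u}.
        \Box \Box (\neg q \to q) holds at u, so \Diamond \Box \Box (\neg q \to q) is true at v.
Satisfying worlds: {v, x, y, t}

v, x, y, t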